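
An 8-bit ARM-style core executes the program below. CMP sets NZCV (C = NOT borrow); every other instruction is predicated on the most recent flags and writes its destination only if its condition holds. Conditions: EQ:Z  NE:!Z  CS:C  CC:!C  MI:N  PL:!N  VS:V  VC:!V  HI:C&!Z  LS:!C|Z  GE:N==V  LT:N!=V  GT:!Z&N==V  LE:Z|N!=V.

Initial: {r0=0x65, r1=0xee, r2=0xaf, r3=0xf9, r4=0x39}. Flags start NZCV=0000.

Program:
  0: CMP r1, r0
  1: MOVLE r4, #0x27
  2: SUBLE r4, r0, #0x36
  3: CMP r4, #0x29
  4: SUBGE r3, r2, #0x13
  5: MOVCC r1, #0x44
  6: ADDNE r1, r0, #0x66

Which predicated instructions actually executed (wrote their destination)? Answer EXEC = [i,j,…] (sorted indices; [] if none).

0: ✓ CMP  NZCV=1010
1: ✓ MOVLE  r4←0x27
2: ✓ SUBLE  r4←0x2f
3: ✓ CMP  NZCV=0010
4: ✓ SUBGE  r3←0x9c
5: · MOVCC
6: ✓ ADDNE  r1←0xcb

EXEC = [1,2,4,6]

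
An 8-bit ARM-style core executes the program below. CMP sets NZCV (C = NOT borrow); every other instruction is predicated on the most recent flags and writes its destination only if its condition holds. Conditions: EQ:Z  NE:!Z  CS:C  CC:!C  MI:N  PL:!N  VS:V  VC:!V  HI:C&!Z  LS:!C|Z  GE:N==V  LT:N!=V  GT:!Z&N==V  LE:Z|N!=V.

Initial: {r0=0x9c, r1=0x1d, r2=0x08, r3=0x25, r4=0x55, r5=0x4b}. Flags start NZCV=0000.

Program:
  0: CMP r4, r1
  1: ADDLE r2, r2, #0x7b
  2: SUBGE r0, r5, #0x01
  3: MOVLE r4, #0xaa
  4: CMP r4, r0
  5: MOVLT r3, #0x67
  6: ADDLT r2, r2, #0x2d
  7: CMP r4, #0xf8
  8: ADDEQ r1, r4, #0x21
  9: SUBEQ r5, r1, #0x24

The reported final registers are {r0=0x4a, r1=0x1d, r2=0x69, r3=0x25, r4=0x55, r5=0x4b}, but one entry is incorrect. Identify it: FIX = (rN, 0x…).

FIX = (r2, 0x08)

0: ✓ CMP  NZCV=0010
1: · ADDLE
2: ✓ SUBGE  r0←0x4a
3: · MOVLE
4: ✓ CMP  NZCV=0010
5: · MOVLT
6: · ADDLT
7: ✓ CMP  NZCV=0000
8: · ADDEQ
9: · SUBEQ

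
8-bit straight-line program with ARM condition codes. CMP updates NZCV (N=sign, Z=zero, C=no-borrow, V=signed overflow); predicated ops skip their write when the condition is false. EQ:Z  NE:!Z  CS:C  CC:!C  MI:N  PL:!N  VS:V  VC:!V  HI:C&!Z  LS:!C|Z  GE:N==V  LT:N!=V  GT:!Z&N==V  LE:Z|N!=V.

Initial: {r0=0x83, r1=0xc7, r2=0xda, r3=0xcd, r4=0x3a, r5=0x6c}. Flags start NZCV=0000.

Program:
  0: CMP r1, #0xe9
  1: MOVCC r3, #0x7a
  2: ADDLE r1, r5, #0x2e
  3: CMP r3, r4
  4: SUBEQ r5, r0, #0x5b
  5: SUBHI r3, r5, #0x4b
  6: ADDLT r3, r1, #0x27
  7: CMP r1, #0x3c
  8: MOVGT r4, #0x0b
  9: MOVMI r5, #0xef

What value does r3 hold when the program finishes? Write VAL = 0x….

0: ✓ CMP  NZCV=1000
1: ✓ MOVCC  r3←0x7a
2: ✓ ADDLE  r1←0x9a
3: ✓ CMP  NZCV=0010
4: · SUBEQ
5: ✓ SUBHI  r3←0x21
6: · ADDLT
7: ✓ CMP  NZCV=0011
8: · MOVGT
9: · MOVMI

VAL = 0x21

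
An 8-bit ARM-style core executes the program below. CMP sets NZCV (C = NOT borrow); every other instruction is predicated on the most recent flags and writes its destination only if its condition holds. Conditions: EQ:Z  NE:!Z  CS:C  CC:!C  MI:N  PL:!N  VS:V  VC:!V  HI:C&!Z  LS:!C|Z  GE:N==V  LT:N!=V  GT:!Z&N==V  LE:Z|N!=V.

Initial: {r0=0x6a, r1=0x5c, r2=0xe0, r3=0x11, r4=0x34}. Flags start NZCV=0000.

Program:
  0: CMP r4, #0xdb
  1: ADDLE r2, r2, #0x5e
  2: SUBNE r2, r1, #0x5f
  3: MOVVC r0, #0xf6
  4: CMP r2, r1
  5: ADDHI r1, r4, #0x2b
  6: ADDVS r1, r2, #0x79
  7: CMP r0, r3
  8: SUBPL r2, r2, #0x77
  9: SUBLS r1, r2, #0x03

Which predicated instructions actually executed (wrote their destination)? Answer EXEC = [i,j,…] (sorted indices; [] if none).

EXEC = [2,3,5]

[0] flags=0000 → (cmp)
[1] flags=0000 LE?F → skip
[2] flags=0000 NE?T → r2=0xfd
[3] flags=0000 VC?T → r0=0xf6
[4] flags=1010 → (cmp)
[5] flags=1010 HI?T → r1=0x5f
[6] flags=1010 VS?F → skip
[7] flags=1010 → (cmp)
[8] flags=1010 PL?F → skip
[9] flags=1010 LS?F → skip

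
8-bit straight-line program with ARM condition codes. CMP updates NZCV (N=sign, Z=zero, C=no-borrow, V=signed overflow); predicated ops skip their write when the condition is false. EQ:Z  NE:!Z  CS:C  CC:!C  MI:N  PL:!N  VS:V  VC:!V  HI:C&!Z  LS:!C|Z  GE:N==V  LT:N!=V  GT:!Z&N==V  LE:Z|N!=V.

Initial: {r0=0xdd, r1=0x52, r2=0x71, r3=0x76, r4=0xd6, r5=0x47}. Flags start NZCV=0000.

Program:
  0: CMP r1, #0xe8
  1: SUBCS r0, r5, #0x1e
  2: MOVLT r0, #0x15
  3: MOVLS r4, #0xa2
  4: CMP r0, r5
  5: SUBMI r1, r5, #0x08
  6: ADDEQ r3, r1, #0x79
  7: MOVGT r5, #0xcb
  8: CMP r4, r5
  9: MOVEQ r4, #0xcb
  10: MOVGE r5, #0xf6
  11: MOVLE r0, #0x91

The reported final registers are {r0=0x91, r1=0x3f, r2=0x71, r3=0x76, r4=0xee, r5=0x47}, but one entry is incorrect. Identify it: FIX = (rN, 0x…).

0: ✓ CMP  NZCV=0000
1: · SUBCS
2: · MOVLT
3: ✓ MOVLS  r4←0xa2
4: ✓ CMP  NZCV=1010
5: ✓ SUBMI  r1←0x3f
6: · ADDEQ
7: · MOVGT
8: ✓ CMP  NZCV=0011
9: · MOVEQ
10: · MOVGE
11: ✓ MOVLE  r0←0x91

FIX = (r4, 0xa2)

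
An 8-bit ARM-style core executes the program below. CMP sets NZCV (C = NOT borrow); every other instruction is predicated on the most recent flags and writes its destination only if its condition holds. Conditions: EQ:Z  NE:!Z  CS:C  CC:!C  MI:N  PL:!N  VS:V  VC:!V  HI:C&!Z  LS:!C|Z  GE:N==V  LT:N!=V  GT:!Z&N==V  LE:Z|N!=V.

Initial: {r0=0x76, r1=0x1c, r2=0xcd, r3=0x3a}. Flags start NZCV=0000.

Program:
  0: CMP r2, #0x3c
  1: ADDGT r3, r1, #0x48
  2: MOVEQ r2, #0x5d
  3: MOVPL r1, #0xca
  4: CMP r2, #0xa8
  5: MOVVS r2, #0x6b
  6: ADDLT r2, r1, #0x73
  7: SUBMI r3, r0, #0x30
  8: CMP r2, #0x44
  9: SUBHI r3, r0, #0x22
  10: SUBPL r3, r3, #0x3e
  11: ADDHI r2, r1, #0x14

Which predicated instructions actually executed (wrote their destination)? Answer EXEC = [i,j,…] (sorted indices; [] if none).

0: ✓ CMP  NZCV=1010
1: · ADDGT
2: · MOVEQ
3: · MOVPL
4: ✓ CMP  NZCV=0010
5: · MOVVS
6: · ADDLT
7: · SUBMI
8: ✓ CMP  NZCV=1010
9: ✓ SUBHI  r3←0x54
10: · SUBPL
11: ✓ ADDHI  r2←0x30

EXEC = [9,11]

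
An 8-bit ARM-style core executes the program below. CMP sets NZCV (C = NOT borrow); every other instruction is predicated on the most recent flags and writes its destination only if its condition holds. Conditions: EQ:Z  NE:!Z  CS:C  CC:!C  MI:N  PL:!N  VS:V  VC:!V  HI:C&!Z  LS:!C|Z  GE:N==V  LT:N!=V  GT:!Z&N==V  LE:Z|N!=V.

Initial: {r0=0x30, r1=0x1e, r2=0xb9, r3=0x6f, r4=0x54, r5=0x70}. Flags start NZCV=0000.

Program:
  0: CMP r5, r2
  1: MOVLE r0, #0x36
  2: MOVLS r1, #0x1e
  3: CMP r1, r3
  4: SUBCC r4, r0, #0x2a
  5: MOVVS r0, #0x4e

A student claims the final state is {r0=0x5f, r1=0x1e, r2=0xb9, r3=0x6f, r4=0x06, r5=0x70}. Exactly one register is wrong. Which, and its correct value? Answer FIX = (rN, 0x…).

FIX = (r0, 0x30)

0: ✓ CMP  NZCV=1001
1: · MOVLE
2: ✓ MOVLS  r1←0x1e
3: ✓ CMP  NZCV=1000
4: ✓ SUBCC  r4←0x06
5: · MOVVS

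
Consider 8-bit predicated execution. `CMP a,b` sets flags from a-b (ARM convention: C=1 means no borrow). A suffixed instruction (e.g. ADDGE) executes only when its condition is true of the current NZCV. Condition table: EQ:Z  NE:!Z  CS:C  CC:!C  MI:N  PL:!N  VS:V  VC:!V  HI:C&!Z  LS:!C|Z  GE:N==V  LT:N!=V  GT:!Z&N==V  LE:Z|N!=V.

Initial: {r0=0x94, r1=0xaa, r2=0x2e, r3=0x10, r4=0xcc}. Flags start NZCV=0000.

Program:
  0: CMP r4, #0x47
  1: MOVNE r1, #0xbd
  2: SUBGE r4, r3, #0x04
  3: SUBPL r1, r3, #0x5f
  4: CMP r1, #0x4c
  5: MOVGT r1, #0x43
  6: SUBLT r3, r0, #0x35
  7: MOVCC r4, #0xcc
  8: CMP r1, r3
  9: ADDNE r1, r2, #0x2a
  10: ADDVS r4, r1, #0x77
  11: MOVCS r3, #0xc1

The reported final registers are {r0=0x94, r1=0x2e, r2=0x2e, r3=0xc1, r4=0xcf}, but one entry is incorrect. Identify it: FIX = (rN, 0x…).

FIX = (r1, 0x58)

0: ✓ CMP  NZCV=1010
1: ✓ MOVNE  r1←0xbd
2: · SUBGE
3: · SUBPL
4: ✓ CMP  NZCV=0011
5: · MOVGT
6: ✓ SUBLT  r3←0x5f
7: · MOVCC
8: ✓ CMP  NZCV=0011
9: ✓ ADDNE  r1←0x58
10: ✓ ADDVS  r4←0xcf
11: ✓ MOVCS  r3←0xc1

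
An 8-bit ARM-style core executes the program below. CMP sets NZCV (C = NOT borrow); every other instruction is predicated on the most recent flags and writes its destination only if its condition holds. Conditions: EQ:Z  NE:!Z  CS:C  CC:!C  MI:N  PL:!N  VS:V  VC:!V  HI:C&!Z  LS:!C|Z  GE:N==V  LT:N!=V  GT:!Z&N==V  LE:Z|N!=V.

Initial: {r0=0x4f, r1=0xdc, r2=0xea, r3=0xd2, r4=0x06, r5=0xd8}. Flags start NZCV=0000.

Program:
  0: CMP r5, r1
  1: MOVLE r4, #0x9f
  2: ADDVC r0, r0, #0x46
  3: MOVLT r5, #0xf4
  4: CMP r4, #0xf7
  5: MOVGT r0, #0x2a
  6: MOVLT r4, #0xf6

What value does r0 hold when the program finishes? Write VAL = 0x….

VAL = 0x95

0: ✓ CMP  NZCV=1000
1: ✓ MOVLE  r4←0x9f
2: ✓ ADDVC  r0←0x95
3: ✓ MOVLT  r5←0xf4
4: ✓ CMP  NZCV=1000
5: · MOVGT
6: ✓ MOVLT  r4←0xf6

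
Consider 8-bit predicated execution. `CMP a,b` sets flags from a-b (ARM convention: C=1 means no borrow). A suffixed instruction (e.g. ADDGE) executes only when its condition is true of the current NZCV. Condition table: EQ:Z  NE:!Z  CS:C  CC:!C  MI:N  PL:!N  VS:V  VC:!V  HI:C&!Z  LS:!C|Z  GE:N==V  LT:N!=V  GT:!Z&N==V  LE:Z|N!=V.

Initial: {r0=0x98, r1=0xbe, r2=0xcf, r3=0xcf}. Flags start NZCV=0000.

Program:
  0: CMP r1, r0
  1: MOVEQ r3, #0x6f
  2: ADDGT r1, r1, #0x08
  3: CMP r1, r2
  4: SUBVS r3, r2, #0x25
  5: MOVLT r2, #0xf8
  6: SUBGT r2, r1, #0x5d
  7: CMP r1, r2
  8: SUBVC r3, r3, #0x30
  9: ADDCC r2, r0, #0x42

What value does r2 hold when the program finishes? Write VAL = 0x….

0: ✓ CMP  NZCV=0010
1: · MOVEQ
2: ✓ ADDGT  r1←0xc6
3: ✓ CMP  NZCV=1000
4: · SUBVS
5: ✓ MOVLT  r2←0xf8
6: · SUBGT
7: ✓ CMP  NZCV=1000
8: ✓ SUBVC  r3←0x9f
9: ✓ ADDCC  r2←0xda

VAL = 0xda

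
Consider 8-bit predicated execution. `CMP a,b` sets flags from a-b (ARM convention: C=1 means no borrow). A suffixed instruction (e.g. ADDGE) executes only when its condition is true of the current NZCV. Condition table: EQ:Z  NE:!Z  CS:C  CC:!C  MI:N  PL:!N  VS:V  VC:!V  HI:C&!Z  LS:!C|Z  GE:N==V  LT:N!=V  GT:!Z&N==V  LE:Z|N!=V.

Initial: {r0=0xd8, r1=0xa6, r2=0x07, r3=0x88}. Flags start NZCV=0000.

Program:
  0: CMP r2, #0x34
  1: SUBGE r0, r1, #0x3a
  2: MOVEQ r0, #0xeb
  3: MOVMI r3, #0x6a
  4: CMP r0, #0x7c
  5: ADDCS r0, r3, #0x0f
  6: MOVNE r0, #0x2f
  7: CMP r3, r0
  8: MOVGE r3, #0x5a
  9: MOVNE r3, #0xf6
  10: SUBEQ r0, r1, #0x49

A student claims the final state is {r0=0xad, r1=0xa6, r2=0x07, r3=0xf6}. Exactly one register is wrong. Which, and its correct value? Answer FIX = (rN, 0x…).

[0] flags=1000 → (cmp)
[1] flags=1000 GE?F → skip
[2] flags=1000 EQ?F → skip
[3] flags=1000 MI?T → r3=0x6a
[4] flags=0011 → (cmp)
[5] flags=0011 CS?T → r0=0x79
[6] flags=0011 NE?T → r0=0x2f
[7] flags=0010 → (cmp)
[8] flags=0010 GE?T → r3=0x5a
[9] flags=0010 NE?T → r3=0xf6
[10] flags=0010 EQ?F → skip

FIX = (r0, 0x2f)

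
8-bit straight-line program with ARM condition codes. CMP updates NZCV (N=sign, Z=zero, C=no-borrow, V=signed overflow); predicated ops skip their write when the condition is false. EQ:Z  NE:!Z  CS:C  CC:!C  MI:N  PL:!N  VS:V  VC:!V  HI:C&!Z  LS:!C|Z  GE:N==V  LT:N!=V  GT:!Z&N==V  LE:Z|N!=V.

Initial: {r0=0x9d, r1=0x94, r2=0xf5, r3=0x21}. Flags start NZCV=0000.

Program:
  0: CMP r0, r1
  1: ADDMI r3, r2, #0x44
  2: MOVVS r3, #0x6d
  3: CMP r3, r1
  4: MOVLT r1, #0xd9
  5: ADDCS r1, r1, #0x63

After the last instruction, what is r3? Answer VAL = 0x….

VAL = 0x21

0: ✓ CMP  NZCV=0010
1: · ADDMI
2: · MOVVS
3: ✓ CMP  NZCV=1001
4: · MOVLT
5: · ADDCS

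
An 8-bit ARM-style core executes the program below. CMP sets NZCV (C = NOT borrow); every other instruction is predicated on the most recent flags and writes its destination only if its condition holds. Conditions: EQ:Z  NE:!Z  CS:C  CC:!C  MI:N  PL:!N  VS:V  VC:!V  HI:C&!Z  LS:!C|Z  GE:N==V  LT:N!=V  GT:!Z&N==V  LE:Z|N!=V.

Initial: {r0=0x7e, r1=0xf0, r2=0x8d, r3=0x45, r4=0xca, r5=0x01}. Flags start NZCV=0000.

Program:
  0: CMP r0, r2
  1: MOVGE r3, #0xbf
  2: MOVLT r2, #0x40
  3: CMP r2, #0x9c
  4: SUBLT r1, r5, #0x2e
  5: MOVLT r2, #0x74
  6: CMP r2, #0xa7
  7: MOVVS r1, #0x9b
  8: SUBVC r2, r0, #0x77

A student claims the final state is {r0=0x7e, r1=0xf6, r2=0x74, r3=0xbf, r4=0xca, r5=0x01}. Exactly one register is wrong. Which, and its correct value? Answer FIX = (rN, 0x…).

FIX = (r1, 0x9b)

0: ✓ CMP  NZCV=1001
1: ✓ MOVGE  r3←0xbf
2: · MOVLT
3: ✓ CMP  NZCV=1000
4: ✓ SUBLT  r1←0xd3
5: ✓ MOVLT  r2←0x74
6: ✓ CMP  NZCV=1001
7: ✓ MOVVS  r1←0x9b
8: · SUBVC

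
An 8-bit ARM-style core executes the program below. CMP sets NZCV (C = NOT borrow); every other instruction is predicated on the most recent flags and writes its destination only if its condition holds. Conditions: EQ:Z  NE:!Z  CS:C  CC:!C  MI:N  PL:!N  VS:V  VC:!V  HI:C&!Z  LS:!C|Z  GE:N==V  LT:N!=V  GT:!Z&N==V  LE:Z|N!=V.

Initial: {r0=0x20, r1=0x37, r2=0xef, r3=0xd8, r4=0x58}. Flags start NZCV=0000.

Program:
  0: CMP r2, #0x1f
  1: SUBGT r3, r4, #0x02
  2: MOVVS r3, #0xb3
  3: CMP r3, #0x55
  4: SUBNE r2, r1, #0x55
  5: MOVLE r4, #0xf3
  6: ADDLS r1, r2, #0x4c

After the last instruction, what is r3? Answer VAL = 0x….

VAL = 0xd8

[0] flags=1010 → (cmp)
[1] flags=1010 GT?F → skip
[2] flags=1010 VS?F → skip
[3] flags=1010 → (cmp)
[4] flags=1010 NE?T → r2=0xe2
[5] flags=1010 LE?T → r4=0xf3
[6] flags=1010 LS?F → skip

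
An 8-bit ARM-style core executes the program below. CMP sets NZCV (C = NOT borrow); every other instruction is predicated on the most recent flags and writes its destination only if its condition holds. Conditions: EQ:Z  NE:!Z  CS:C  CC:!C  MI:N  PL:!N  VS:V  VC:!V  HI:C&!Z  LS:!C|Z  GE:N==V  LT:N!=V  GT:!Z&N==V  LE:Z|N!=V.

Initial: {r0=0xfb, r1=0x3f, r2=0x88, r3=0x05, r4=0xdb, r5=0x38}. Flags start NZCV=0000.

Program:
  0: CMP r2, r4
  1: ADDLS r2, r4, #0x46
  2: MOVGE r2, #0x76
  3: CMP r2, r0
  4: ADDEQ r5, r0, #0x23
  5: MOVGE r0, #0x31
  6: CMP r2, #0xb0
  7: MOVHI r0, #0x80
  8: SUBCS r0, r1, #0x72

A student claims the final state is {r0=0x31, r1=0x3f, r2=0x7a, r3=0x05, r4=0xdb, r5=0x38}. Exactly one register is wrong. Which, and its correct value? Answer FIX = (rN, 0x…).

[0] flags=1000 → (cmp)
[1] flags=1000 LS?T → r2=0x21
[2] flags=1000 GE?F → skip
[3] flags=0000 → (cmp)
[4] flags=0000 EQ?F → skip
[5] flags=0000 GE?T → r0=0x31
[6] flags=0000 → (cmp)
[7] flags=0000 HI?F → skip
[8] flags=0000 CS?F → skip

FIX = (r2, 0x21)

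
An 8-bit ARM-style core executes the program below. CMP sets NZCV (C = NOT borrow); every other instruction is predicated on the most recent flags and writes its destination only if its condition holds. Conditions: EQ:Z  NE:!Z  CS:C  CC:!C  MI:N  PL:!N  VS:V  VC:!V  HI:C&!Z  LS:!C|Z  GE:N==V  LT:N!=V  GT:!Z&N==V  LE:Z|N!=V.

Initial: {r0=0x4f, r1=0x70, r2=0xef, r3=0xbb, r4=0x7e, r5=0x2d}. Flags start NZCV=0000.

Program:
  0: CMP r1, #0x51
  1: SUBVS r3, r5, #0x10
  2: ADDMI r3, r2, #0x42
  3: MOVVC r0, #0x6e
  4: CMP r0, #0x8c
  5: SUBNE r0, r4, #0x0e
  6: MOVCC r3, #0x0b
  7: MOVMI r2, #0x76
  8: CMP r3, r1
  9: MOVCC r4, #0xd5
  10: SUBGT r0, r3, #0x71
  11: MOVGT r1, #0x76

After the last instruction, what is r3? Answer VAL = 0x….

0: ✓ CMP  NZCV=0010
1: · SUBVS
2: · ADDMI
3: ✓ MOVVC  r0←0x6e
4: ✓ CMP  NZCV=1001
5: ✓ SUBNE  r0←0x70
6: ✓ MOVCC  r3←0x0b
7: ✓ MOVMI  r2←0x76
8: ✓ CMP  NZCV=1000
9: ✓ MOVCC  r4←0xd5
10: · SUBGT
11: · MOVGT

VAL = 0x0b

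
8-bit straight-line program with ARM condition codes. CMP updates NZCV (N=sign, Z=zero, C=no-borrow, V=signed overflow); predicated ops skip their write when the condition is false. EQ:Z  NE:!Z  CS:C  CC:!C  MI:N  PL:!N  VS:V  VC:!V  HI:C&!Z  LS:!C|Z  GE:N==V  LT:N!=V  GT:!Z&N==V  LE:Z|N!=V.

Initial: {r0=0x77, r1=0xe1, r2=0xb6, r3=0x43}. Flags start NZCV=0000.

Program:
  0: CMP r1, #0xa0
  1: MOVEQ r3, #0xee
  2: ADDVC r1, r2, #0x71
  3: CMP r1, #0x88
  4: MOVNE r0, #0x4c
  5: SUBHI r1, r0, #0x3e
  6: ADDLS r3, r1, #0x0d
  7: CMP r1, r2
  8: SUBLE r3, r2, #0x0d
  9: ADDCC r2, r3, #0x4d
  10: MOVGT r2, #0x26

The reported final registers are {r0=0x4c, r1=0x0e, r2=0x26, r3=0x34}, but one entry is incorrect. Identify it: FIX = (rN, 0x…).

0: ✓ CMP  NZCV=0010
1: · MOVEQ
2: ✓ ADDVC  r1←0x27
3: ✓ CMP  NZCV=1001
4: ✓ MOVNE  r0←0x4c
5: · SUBHI
6: ✓ ADDLS  r3←0x34
7: ✓ CMP  NZCV=0000
8: · SUBLE
9: ✓ ADDCC  r2←0x81
10: ✓ MOVGT  r2←0x26

FIX = (r1, 0x27)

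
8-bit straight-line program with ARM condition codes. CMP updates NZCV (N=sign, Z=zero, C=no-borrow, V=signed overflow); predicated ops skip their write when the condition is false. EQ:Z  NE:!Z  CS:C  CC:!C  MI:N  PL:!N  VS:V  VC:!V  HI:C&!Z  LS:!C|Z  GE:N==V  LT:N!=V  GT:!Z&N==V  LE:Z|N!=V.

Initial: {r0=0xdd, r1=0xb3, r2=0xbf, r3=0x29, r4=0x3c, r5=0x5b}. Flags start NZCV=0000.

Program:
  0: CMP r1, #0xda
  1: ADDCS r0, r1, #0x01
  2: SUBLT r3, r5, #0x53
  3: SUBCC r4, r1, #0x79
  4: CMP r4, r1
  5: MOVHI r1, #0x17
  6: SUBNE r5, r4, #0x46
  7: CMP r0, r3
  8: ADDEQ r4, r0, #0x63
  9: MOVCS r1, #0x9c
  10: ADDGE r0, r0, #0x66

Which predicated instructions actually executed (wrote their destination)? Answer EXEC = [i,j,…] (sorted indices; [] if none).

[0] flags=1000 → (cmp)
[1] flags=1000 CS?F → skip
[2] flags=1000 LT?T → r3=0x08
[3] flags=1000 CC?T → r4=0x3a
[4] flags=1001 → (cmp)
[5] flags=1001 HI?F → skip
[6] flags=1001 NE?T → r5=0xf4
[7] flags=1010 → (cmp)
[8] flags=1010 EQ?F → skip
[9] flags=1010 CS?T → r1=0x9c
[10] flags=1010 GE?F → skip

EXEC = [2,3,6,9]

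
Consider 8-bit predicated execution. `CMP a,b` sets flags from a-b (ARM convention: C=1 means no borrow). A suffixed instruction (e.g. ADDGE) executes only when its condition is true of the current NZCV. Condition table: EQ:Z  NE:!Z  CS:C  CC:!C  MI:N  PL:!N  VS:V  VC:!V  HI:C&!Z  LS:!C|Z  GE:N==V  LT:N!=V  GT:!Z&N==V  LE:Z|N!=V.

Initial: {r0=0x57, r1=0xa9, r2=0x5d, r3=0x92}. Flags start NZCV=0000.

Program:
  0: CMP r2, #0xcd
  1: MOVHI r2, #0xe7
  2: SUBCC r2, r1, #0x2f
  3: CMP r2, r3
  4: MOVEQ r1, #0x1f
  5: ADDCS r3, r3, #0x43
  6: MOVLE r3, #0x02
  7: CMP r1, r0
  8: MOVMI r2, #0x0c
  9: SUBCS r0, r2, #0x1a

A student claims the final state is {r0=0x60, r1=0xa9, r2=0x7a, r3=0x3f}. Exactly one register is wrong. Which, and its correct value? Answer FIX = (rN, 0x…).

FIX = (r3, 0x92)

0: ✓ CMP  NZCV=1001
1: · MOVHI
2: ✓ SUBCC  r2←0x7a
3: ✓ CMP  NZCV=1001
4: · MOVEQ
5: · ADDCS
6: · MOVLE
7: ✓ CMP  NZCV=0011
8: · MOVMI
9: ✓ SUBCS  r0←0x60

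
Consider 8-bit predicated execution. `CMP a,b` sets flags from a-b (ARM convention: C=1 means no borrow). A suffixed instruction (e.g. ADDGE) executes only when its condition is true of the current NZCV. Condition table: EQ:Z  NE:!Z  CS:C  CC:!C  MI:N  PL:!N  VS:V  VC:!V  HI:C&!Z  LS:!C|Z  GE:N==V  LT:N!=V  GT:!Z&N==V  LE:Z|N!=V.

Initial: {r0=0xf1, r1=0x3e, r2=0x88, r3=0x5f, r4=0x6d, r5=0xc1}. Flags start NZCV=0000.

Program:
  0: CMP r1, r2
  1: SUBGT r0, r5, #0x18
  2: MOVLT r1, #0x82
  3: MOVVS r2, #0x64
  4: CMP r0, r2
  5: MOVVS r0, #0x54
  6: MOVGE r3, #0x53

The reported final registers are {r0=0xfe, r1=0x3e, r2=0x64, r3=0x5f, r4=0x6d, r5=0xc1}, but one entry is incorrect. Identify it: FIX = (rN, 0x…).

[0] flags=1001 → (cmp)
[1] flags=1001 GT?T → r0=0xa9
[2] flags=1001 LT?F → skip
[3] flags=1001 VS?T → r2=0x64
[4] flags=0011 → (cmp)
[5] flags=0011 VS?T → r0=0x54
[6] flags=0011 GE?F → skip

FIX = (r0, 0x54)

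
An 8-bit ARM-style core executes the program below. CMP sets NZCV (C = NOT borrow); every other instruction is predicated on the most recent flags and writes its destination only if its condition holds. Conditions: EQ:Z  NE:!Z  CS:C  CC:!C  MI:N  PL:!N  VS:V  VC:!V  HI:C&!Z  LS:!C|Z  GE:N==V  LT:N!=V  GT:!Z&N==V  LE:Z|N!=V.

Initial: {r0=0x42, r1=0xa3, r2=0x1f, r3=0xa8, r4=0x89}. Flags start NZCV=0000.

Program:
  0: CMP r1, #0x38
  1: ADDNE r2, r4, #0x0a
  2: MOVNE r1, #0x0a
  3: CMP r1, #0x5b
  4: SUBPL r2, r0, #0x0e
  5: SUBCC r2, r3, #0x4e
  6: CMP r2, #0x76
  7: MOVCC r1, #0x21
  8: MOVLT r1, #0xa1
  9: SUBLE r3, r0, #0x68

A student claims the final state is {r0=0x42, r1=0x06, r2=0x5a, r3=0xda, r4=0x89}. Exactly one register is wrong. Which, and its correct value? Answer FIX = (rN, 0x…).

0: ✓ CMP  NZCV=0011
1: ✓ ADDNE  r2←0x93
2: ✓ MOVNE  r1←0x0a
3: ✓ CMP  NZCV=1000
4: · SUBPL
5: ✓ SUBCC  r2←0x5a
6: ✓ CMP  NZCV=1000
7: ✓ MOVCC  r1←0x21
8: ✓ MOVLT  r1←0xa1
9: ✓ SUBLE  r3←0xda

FIX = (r1, 0xa1)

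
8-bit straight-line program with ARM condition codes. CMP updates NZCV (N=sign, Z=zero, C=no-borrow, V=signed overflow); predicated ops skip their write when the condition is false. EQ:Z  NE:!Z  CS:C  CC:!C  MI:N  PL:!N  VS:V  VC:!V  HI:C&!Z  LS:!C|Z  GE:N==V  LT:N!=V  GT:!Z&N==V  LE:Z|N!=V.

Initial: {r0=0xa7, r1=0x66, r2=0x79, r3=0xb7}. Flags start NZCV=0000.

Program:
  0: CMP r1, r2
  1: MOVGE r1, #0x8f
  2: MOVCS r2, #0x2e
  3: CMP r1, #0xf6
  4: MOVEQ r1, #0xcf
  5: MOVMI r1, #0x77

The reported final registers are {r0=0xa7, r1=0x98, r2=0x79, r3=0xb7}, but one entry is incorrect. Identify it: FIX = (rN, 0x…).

FIX = (r1, 0x66)

0: ✓ CMP  NZCV=1000
1: · MOVGE
2: · MOVCS
3: ✓ CMP  NZCV=0000
4: · MOVEQ
5: · MOVMI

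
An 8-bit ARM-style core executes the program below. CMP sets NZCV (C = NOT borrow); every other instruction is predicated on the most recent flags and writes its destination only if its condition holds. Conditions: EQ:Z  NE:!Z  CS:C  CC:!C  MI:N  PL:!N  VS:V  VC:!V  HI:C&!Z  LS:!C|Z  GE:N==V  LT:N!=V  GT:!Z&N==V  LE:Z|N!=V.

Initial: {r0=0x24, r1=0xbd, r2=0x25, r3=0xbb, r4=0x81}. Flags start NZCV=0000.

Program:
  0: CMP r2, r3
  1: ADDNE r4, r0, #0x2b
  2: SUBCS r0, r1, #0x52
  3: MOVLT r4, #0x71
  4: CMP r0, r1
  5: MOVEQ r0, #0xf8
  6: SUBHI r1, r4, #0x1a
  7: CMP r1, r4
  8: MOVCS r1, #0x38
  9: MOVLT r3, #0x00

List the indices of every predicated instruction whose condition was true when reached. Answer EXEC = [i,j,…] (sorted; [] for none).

0: ✓ CMP  NZCV=0000
1: ✓ ADDNE  r4←0x4f
2: · SUBCS
3: · MOVLT
4: ✓ CMP  NZCV=0000
5: · MOVEQ
6: · SUBHI
7: ✓ CMP  NZCV=0011
8: ✓ MOVCS  r1←0x38
9: ✓ MOVLT  r3←0x00

EXEC = [1,8,9]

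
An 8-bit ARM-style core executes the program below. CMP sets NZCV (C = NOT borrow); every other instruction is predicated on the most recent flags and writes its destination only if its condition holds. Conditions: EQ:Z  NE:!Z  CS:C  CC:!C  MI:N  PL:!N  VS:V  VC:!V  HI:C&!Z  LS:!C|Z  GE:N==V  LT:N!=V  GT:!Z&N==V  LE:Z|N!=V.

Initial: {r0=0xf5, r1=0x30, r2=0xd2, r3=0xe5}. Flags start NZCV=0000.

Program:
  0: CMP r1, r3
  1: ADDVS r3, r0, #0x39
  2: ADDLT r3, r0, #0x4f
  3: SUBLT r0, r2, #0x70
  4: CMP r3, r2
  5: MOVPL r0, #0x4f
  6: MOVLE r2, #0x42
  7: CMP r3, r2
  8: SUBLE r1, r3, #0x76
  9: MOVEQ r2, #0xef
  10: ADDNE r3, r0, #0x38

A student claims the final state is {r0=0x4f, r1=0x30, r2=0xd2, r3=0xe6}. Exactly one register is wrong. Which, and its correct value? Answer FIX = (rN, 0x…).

0: ✓ CMP  NZCV=0000
1: · ADDVS
2: · ADDLT
3: · SUBLT
4: ✓ CMP  NZCV=0010
5: ✓ MOVPL  r0←0x4f
6: · MOVLE
7: ✓ CMP  NZCV=0010
8: · SUBLE
9: · MOVEQ
10: ✓ ADDNE  r3←0x87

FIX = (r3, 0x87)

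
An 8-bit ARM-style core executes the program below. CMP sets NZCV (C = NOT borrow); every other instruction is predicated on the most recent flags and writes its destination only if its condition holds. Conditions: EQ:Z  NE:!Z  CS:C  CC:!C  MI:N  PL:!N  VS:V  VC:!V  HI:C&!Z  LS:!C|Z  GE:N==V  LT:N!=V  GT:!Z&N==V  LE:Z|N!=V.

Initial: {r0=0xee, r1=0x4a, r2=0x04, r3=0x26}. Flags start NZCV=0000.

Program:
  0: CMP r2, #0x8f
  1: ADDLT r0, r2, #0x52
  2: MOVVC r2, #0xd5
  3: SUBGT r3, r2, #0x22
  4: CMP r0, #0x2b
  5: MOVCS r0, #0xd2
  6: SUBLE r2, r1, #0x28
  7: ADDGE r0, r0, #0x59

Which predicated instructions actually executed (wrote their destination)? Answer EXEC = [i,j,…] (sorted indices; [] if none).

EXEC = [2,3,5,6]

0: ✓ CMP  NZCV=0000
1: · ADDLT
2: ✓ MOVVC  r2←0xd5
3: ✓ SUBGT  r3←0xb3
4: ✓ CMP  NZCV=1010
5: ✓ MOVCS  r0←0xd2
6: ✓ SUBLE  r2←0x22
7: · ADDGE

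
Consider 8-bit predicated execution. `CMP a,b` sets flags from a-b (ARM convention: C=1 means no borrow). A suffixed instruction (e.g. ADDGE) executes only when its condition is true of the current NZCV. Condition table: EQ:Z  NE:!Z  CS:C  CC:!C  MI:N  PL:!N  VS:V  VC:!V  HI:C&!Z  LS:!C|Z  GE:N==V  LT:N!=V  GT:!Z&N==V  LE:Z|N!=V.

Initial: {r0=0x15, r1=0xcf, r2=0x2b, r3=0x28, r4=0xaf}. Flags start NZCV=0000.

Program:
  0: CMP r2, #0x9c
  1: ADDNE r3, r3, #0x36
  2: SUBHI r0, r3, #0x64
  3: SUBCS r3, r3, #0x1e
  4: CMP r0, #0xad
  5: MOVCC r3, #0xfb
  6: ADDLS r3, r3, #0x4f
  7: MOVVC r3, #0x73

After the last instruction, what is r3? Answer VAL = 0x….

0: ✓ CMP  NZCV=1001
1: ✓ ADDNE  r3←0x5e
2: · SUBHI
3: · SUBCS
4: ✓ CMP  NZCV=0000
5: ✓ MOVCC  r3←0xfb
6: ✓ ADDLS  r3←0x4a
7: ✓ MOVVC  r3←0x73

VAL = 0x73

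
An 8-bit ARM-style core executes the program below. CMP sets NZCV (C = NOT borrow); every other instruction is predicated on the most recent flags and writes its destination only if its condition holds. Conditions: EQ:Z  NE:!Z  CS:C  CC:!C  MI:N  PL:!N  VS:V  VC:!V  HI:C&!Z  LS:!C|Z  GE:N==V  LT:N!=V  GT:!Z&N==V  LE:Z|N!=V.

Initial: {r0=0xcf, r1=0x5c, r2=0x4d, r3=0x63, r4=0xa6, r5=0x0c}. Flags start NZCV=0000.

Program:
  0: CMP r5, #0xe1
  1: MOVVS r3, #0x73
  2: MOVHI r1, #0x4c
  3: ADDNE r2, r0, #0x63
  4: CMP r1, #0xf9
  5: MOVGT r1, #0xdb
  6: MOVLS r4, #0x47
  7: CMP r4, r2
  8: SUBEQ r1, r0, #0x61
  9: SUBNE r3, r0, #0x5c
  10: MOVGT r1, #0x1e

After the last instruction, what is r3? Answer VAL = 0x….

VAL = 0x73

0: ✓ CMP  NZCV=0000
1: · MOVVS
2: · MOVHI
3: ✓ ADDNE  r2←0x32
4: ✓ CMP  NZCV=0000
5: ✓ MOVGT  r1←0xdb
6: ✓ MOVLS  r4←0x47
7: ✓ CMP  NZCV=0010
8: · SUBEQ
9: ✓ SUBNE  r3←0x73
10: ✓ MOVGT  r1←0x1e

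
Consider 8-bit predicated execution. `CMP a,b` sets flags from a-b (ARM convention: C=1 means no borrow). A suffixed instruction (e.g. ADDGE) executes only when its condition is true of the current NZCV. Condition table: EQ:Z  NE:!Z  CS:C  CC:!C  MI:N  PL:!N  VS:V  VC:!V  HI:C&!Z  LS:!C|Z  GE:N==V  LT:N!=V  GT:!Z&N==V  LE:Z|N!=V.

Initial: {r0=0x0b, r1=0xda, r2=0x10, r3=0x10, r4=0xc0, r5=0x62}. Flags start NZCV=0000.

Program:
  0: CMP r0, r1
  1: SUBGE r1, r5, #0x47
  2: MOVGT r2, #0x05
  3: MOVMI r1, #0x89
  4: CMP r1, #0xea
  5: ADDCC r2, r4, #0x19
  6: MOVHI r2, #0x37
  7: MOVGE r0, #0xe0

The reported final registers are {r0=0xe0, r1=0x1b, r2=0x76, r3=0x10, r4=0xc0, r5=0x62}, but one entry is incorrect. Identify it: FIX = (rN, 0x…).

0: ✓ CMP  NZCV=0000
1: ✓ SUBGE  r1←0x1b
2: ✓ MOVGT  r2←0x05
3: · MOVMI
4: ✓ CMP  NZCV=0000
5: ✓ ADDCC  r2←0xd9
6: · MOVHI
7: ✓ MOVGE  r0←0xe0

FIX = (r2, 0xd9)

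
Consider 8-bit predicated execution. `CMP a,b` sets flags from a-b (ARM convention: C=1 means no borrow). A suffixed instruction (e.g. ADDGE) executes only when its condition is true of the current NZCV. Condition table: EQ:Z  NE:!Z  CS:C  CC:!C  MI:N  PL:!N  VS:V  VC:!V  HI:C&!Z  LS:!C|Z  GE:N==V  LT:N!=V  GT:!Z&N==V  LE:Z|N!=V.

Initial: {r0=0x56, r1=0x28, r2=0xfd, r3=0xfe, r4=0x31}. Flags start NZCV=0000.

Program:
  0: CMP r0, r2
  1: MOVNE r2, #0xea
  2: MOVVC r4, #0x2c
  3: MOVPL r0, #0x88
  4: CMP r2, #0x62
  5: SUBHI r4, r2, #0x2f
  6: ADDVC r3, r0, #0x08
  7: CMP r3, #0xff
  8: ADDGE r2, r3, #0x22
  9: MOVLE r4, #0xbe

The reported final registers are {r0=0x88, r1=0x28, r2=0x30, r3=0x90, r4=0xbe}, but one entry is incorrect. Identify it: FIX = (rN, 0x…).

0: ✓ CMP  NZCV=0000
1: ✓ MOVNE  r2←0xea
2: ✓ MOVVC  r4←0x2c
3: ✓ MOVPL  r0←0x88
4: ✓ CMP  NZCV=1010
5: ✓ SUBHI  r4←0xbb
6: ✓ ADDVC  r3←0x90
7: ✓ CMP  NZCV=1000
8: · ADDGE
9: ✓ MOVLE  r4←0xbe

FIX = (r2, 0xea)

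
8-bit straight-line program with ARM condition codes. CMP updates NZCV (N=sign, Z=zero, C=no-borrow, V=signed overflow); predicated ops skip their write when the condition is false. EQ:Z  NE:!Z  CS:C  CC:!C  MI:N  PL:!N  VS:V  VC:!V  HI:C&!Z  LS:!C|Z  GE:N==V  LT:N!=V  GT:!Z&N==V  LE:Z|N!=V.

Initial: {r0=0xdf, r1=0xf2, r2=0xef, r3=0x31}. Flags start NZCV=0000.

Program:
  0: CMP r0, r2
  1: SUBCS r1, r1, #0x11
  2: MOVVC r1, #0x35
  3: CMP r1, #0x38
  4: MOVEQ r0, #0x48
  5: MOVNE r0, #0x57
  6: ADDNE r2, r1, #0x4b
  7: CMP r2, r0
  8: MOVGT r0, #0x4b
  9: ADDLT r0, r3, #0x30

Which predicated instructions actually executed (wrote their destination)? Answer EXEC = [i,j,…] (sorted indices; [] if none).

EXEC = [2,5,6,9]

0: ✓ CMP  NZCV=1000
1: · SUBCS
2: ✓ MOVVC  r1←0x35
3: ✓ CMP  NZCV=1000
4: · MOVEQ
5: ✓ MOVNE  r0←0x57
6: ✓ ADDNE  r2←0x80
7: ✓ CMP  NZCV=0011
8: · MOVGT
9: ✓ ADDLT  r0←0x61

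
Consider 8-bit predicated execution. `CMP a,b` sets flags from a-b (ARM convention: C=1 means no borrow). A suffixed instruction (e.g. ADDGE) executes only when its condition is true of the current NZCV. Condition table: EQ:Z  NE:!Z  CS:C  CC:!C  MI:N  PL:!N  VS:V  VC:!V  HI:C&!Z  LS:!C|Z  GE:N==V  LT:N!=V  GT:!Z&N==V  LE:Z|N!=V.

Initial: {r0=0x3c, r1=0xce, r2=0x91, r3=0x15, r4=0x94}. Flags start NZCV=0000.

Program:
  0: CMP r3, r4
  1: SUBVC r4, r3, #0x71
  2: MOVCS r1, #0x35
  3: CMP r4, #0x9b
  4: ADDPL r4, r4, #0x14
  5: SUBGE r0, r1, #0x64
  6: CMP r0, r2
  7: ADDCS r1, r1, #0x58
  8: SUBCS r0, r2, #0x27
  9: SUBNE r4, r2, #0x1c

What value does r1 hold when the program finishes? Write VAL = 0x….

[0] flags=1001 → (cmp)
[1] flags=1001 VC?F → skip
[2] flags=1001 CS?F → skip
[3] flags=1000 → (cmp)
[4] flags=1000 PL?F → skip
[5] flags=1000 GE?F → skip
[6] flags=1001 → (cmp)
[7] flags=1001 CS?F → skip
[8] flags=1001 CS?F → skip
[9] flags=1001 NE?T → r4=0x75

VAL = 0xce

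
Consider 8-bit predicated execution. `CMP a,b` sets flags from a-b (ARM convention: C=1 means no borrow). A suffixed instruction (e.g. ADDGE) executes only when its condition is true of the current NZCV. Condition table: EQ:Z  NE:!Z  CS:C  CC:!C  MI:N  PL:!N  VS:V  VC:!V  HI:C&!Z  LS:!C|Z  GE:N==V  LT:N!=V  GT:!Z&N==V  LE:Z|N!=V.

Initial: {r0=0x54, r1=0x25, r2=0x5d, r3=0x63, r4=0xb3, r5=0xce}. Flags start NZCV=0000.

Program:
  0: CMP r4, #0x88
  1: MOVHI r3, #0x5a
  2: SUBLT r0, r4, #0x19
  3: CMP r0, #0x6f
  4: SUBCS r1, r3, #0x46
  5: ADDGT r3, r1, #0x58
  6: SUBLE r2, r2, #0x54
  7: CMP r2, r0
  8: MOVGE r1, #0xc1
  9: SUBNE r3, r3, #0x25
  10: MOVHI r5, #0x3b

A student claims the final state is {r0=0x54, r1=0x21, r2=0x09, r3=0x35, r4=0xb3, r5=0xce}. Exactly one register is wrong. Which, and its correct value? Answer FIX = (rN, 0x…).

[0] flags=0010 → (cmp)
[1] flags=0010 HI?T → r3=0x5a
[2] flags=0010 LT?F → skip
[3] flags=1000 → (cmp)
[4] flags=1000 CS?F → skip
[5] flags=1000 GT?F → skip
[6] flags=1000 LE?T → r2=0x09
[7] flags=1000 → (cmp)
[8] flags=1000 GE?F → skip
[9] flags=1000 NE?T → r3=0x35
[10] flags=1000 HI?F → skip

FIX = (r1, 0x25)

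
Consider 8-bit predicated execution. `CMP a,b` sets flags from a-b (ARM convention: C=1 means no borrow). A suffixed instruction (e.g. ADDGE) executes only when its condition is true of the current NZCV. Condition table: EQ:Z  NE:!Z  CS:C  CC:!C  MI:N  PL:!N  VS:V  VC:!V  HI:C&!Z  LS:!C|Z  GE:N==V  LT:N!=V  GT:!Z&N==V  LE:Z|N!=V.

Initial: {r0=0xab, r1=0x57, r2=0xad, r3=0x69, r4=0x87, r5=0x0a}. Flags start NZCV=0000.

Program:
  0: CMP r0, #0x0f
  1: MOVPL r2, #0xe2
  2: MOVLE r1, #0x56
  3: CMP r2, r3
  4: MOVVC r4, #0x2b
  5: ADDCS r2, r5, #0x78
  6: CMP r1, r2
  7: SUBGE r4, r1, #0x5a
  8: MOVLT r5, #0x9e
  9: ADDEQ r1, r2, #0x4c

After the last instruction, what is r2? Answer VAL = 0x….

[0] flags=1010 → (cmp)
[1] flags=1010 PL?F → skip
[2] flags=1010 LE?T → r1=0x56
[3] flags=0011 → (cmp)
[4] flags=0011 VC?F → skip
[5] flags=0011 CS?T → r2=0x82
[6] flags=1001 → (cmp)
[7] flags=1001 GE?T → r4=0xfc
[8] flags=1001 LT?F → skip
[9] flags=1001 EQ?F → skip

VAL = 0x82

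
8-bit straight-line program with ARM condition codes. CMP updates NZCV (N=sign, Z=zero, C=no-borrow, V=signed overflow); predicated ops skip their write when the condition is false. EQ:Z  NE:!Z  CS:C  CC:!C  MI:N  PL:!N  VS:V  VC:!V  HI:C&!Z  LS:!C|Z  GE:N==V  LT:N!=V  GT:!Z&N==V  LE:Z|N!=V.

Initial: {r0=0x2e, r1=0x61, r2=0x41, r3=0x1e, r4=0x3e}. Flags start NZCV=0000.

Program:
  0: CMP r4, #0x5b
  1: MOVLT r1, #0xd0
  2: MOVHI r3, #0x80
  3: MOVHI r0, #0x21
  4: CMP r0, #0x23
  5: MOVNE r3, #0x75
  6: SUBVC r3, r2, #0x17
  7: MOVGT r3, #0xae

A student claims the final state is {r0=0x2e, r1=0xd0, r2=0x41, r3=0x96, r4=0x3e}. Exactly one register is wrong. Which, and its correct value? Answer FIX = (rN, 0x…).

FIX = (r3, 0xae)

[0] flags=1000 → (cmp)
[1] flags=1000 LT?T → r1=0xd0
[2] flags=1000 HI?F → skip
[3] flags=1000 HI?F → skip
[4] flags=0010 → (cmp)
[5] flags=0010 NE?T → r3=0x75
[6] flags=0010 VC?T → r3=0x2a
[7] flags=0010 GT?T → r3=0xae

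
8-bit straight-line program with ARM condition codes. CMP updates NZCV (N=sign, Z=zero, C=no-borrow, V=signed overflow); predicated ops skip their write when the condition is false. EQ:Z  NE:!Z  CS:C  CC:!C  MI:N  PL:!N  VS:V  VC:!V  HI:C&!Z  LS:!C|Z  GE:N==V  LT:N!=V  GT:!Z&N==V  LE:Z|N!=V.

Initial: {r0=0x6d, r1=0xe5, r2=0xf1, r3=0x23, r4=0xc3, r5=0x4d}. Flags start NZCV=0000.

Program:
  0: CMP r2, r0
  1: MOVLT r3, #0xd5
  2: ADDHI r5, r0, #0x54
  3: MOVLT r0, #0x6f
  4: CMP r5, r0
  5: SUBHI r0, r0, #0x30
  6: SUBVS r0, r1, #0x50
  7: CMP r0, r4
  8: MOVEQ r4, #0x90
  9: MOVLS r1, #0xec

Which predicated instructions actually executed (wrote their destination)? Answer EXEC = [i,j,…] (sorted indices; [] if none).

EXEC = [1,2,3,5,6,9]

0: ✓ CMP  NZCV=1010
1: ✓ MOVLT  r3←0xd5
2: ✓ ADDHI  r5←0xc1
3: ✓ MOVLT  r0←0x6f
4: ✓ CMP  NZCV=0011
5: ✓ SUBHI  r0←0x3f
6: ✓ SUBVS  r0←0x95
7: ✓ CMP  NZCV=1000
8: · MOVEQ
9: ✓ MOVLS  r1←0xec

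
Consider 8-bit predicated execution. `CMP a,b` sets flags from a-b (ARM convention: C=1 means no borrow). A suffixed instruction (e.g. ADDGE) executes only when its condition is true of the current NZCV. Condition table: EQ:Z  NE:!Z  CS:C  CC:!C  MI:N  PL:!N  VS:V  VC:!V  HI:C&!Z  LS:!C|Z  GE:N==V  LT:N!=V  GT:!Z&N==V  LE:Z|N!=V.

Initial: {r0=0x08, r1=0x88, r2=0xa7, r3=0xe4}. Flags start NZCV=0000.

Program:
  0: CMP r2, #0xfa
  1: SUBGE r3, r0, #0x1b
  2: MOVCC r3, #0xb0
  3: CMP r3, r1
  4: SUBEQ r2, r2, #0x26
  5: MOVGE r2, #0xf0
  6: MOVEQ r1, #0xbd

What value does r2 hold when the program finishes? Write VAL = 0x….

0: ✓ CMP  NZCV=1000
1: · SUBGE
2: ✓ MOVCC  r3←0xb0
3: ✓ CMP  NZCV=0010
4: · SUBEQ
5: ✓ MOVGE  r2←0xf0
6: · MOVEQ

VAL = 0xf0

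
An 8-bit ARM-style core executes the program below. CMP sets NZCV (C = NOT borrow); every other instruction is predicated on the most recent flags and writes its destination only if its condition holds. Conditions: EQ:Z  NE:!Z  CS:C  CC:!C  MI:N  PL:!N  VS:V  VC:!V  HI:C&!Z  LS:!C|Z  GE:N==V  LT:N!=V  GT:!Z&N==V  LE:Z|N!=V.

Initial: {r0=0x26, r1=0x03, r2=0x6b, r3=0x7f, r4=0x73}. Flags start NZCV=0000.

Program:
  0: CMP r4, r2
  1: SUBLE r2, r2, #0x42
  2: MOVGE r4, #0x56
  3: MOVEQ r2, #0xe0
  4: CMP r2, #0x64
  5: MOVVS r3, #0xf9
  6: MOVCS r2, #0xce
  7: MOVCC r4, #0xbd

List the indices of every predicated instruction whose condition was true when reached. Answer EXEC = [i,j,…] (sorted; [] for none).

[0] flags=0010 → (cmp)
[1] flags=0010 LE?F → skip
[2] flags=0010 GE?T → r4=0x56
[3] flags=0010 EQ?F → skip
[4] flags=0010 → (cmp)
[5] flags=0010 VS?F → skip
[6] flags=0010 CS?T → r2=0xce
[7] flags=0010 CC?F → skip

EXEC = [2,6]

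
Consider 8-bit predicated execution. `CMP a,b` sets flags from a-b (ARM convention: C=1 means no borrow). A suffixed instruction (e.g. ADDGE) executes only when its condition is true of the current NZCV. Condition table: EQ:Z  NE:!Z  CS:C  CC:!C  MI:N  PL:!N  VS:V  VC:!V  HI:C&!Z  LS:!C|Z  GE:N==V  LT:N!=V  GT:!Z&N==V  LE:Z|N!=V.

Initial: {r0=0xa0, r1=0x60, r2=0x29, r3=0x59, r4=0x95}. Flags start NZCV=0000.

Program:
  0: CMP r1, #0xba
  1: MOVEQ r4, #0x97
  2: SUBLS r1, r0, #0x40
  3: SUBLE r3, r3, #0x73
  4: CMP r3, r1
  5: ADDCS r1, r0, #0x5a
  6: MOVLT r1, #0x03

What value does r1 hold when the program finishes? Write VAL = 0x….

VAL = 0x03

[0] flags=1001 → (cmp)
[1] flags=1001 EQ?F → skip
[2] flags=1001 LS?T → r1=0x60
[3] flags=1001 LE?F → skip
[4] flags=1000 → (cmp)
[5] flags=1000 CS?F → skip
[6] flags=1000 LT?T → r1=0x03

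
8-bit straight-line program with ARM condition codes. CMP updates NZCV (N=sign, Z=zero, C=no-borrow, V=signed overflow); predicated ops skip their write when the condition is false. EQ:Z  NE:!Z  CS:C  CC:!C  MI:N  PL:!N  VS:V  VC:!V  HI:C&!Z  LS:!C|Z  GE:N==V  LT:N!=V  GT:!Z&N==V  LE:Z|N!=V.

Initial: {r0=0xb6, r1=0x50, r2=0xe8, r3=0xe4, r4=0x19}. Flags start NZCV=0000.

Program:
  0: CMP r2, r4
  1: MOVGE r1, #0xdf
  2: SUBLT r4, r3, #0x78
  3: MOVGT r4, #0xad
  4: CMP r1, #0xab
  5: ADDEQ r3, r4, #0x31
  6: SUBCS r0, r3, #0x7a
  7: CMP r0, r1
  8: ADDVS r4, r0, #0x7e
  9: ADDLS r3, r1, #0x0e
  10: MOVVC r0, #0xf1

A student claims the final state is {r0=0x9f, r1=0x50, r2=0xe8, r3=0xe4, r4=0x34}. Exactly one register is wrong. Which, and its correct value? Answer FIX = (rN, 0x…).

0: ✓ CMP  NZCV=1010
1: · MOVGE
2: ✓ SUBLT  r4←0x6c
3: · MOVGT
4: ✓ CMP  NZCV=1001
5: · ADDEQ
6: · SUBCS
7: ✓ CMP  NZCV=0011
8: ✓ ADDVS  r4←0x34
9: · ADDLS
10: · MOVVC

FIX = (r0, 0xb6)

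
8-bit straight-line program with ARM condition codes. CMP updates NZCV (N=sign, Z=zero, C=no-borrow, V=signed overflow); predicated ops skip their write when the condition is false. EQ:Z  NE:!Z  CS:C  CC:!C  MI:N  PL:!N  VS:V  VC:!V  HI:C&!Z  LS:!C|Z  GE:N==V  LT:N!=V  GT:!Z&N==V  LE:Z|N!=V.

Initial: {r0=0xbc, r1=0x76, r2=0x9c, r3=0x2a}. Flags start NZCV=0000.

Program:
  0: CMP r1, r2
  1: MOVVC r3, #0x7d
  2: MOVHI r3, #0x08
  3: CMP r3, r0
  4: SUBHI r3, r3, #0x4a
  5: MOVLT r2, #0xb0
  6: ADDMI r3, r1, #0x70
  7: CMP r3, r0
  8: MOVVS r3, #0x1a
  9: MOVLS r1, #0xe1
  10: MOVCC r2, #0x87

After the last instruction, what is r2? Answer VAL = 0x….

VAL = 0x87

0: ✓ CMP  NZCV=1001
1: · MOVVC
2: · MOVHI
3: ✓ CMP  NZCV=0000
4: · SUBHI
5: · MOVLT
6: · ADDMI
7: ✓ CMP  NZCV=0000
8: · MOVVS
9: ✓ MOVLS  r1←0xe1
10: ✓ MOVCC  r2←0x87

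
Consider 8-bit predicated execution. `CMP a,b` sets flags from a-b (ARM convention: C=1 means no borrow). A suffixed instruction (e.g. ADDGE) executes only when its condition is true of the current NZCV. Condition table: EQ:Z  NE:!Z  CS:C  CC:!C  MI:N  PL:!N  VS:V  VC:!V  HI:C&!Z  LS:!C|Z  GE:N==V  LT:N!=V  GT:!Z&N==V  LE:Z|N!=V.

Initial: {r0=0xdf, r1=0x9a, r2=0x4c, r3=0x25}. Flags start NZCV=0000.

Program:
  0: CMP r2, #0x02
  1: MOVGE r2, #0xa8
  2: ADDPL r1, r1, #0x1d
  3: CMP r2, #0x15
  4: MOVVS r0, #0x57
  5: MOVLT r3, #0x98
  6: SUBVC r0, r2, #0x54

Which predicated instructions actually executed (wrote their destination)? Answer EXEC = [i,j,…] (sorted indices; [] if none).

EXEC = [1,2,5,6]

[0] flags=0010 → (cmp)
[1] flags=0010 GE?T → r2=0xa8
[2] flags=0010 PL?T → r1=0xb7
[3] flags=1010 → (cmp)
[4] flags=1010 VS?F → skip
[5] flags=1010 LT?T → r3=0x98
[6] flags=1010 VC?T → r0=0x54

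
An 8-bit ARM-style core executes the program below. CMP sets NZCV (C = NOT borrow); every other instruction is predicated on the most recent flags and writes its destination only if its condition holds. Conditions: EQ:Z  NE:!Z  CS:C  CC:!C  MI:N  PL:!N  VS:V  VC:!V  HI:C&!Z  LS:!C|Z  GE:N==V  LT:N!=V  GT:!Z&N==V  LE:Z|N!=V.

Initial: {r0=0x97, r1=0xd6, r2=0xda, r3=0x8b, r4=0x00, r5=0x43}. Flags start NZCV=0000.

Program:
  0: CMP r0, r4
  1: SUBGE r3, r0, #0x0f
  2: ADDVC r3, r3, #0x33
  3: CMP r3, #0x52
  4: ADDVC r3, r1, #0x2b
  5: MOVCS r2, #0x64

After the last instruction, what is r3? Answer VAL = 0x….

VAL = 0xbe

[0] flags=1010 → (cmp)
[1] flags=1010 GE?F → skip
[2] flags=1010 VC?T → r3=0xbe
[3] flags=0011 → (cmp)
[4] flags=0011 VC?F → skip
[5] flags=0011 CS?T → r2=0x64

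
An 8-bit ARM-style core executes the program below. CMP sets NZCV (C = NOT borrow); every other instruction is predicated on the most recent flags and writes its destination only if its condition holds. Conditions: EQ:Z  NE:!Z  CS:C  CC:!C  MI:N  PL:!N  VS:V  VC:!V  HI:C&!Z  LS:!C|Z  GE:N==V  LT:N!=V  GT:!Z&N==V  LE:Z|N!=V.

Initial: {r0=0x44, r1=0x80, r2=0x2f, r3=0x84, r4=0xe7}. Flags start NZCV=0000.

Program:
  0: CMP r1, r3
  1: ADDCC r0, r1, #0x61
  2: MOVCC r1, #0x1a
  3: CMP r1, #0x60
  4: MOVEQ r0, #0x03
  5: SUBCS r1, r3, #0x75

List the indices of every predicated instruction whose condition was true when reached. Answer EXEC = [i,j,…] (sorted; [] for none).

[0] flags=1000 → (cmp)
[1] flags=1000 CC?T → r0=0xe1
[2] flags=1000 CC?T → r1=0x1a
[3] flags=1000 → (cmp)
[4] flags=1000 EQ?F → skip
[5] flags=1000 CS?F → skip

EXEC = [1,2]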